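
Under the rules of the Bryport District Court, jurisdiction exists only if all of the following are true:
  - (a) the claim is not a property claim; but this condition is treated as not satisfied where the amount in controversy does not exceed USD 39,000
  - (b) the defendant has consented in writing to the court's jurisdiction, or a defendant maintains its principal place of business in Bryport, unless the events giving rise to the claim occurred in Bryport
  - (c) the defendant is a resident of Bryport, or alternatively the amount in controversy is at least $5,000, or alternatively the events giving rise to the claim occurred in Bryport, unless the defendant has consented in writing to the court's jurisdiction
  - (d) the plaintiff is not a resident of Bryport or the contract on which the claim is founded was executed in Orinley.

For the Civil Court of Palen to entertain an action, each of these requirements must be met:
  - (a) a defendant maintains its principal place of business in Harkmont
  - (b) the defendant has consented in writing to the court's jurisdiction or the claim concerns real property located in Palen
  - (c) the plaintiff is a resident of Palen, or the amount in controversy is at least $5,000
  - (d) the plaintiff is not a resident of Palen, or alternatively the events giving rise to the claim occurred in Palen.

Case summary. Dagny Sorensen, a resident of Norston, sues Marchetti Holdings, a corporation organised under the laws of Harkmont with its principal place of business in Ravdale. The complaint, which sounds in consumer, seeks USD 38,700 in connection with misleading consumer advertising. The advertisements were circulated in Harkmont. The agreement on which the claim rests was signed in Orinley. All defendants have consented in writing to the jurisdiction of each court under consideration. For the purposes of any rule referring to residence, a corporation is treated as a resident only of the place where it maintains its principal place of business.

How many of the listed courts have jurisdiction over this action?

The Bryport District Court:
  (a) The claim is a consumer claim, not a property claim. However, the amount in controversy is $38,700, within the $39,000 ceiling, which falls within the stated exception and so defeats the condition. Not met.
  (b) Every defendant has filed written consent, so this disjunct is met. Condition met.
  (c) The amount in controversy is 38,700 dollars, which meets the $5,000 floor — that alternative is enough. Met.
  (d) The plaintiff resides in Norston, which is not Bryport, so this disjunct is met. Satisfied.
  → At least one condition fails; no jurisdiction.
The Civil Court of Palen:
  (a) The corporate defendant(s) have their principal place of business in Ravdale, not Harkmont. Not met.
  (b) Every defendant has filed written consent, so one alternative holds. Satisfied.
  (c) The amount in controversy is USD 38,700, which meets the 5,000 dollars floor, which satisfies one of the alternatives. Satisfied.
  (d) The plaintiff resides in Norston, which is not Palen, which satisfies one of the alternatives. Satisfied.
  → Not every requirement is met — no jurisdiction.
No court satisfies all of its conditions.

0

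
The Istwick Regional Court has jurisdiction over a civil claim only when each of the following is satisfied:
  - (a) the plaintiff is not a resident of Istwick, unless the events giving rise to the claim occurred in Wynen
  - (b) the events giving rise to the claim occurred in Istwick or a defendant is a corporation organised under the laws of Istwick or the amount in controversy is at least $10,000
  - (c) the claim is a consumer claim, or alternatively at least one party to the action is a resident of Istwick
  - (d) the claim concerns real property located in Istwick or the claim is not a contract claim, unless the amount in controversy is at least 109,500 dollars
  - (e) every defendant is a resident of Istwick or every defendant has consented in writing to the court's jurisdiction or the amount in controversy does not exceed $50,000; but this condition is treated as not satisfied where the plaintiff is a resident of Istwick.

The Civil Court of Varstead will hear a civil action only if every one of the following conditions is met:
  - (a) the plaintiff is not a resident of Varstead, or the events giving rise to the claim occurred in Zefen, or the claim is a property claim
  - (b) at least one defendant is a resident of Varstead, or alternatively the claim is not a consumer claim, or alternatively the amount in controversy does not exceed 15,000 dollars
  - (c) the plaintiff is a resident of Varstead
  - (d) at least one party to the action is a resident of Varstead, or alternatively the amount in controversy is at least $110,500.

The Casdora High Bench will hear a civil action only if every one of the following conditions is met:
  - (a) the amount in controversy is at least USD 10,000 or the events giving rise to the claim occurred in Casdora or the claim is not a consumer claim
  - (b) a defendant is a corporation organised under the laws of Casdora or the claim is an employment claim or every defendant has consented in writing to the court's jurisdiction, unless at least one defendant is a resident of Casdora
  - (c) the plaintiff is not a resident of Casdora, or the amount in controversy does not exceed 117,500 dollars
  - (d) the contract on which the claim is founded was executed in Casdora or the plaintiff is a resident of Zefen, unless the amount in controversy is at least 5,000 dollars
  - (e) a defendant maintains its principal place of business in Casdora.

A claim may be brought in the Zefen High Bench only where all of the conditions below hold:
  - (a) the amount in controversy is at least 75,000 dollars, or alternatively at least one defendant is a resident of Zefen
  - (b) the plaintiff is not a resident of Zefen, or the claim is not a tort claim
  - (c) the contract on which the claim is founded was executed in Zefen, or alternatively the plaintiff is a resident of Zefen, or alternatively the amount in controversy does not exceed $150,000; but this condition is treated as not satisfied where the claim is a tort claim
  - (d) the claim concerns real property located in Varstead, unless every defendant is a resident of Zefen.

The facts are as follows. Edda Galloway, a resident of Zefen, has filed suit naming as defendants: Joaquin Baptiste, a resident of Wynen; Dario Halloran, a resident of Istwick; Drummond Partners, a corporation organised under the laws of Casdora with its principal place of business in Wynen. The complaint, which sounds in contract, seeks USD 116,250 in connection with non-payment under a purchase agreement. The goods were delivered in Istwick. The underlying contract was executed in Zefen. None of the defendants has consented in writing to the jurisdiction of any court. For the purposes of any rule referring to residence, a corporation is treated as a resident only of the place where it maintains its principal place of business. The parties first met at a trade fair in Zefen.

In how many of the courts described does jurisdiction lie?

0

The Istwick Regional Court:
  (a) The plaintiff resides in Zefen, which is not Istwick. Satisfied.
  (b) The operative events occurred in Istwick — that alternative is enough. Met.
  (c) Dario Halloran resides in Istwick, so this disjunct is met. Satisfied.
  (d) The claim does not concern real property; the claim is a contract claim — no alternative holds. But the amount in controversy is $116,250, which meets the 109,500 dollars floor, and the 'unless' clause therefore excuses the requirement. Satisfied.
  (e) The defendants reside as follows — Joaquin Baptiste in Wynen, Dario Halloran in Istwick, Drummond Partners in Wynen — not all in Istwick; no such written consent has been filed; the amount in controversy is 116,250 dollars, above the 50,000 dollars ceiling — no alternative holds. Not met.
  → The court lacks jurisdiction.
The Civil Court of Varstead:
  (a) The plaintiff resides in Zefen, which is not Varstead — that alternative is enough. Condition met.
  (b) The claim is a contract claim, not a consumer claim, so this disjunct is met. Met.
  (c) The plaintiff resides in Zefen, not Varstead. Not met.
  (d) The amount in controversy is 116,250 dollars, which meets the 110,500 dollars floor, so one alternative holds. Condition met.
  → No jurisdiction.
The Casdora High Bench:
  (a) The amount in controversy is 116,250 dollars, which meets the 10,000 dollars floor, which satisfies one of the alternatives. Condition met.
  (b) Drummond Partners is organised under the laws of Casdora — that alternative is enough. Condition met.
  (c) The plaintiff resides in Zefen, which is not Casdora, so this disjunct is met. Condition met.
  (d) The plaintiff resides in Zefen, so one alternative holds. Satisfied.
  (e) The corporate defendant(s) have their principal place of business in Wynen, not Casdora. Fails.
  → No jurisdiction.
The Zefen High Bench:
  (a) The amount in controversy is USD 116,250, which meets the $75,000 floor, so this disjunct is met. Condition met.
  (b) The claim is a contract claim, not a tort claim, so one alternative holds. Condition met.
  (c) The contract was executed in Zefen, which satisfies one of the alternatives. And the carve-out is inapplicable — the claim is a contract claim, not a tort claim. Satisfied.
  (d) The claim does not concern real property. Nor does the 'unless' clause help: the defendants reside as follows — Joaquin Baptiste in Wynen, Dario Halloran in Istwick, Drummond Partners in Wynen — not all in Zefen. Not satisfied.
  → Not every requirement is met — no jurisdiction.
No court satisfies all of its conditions.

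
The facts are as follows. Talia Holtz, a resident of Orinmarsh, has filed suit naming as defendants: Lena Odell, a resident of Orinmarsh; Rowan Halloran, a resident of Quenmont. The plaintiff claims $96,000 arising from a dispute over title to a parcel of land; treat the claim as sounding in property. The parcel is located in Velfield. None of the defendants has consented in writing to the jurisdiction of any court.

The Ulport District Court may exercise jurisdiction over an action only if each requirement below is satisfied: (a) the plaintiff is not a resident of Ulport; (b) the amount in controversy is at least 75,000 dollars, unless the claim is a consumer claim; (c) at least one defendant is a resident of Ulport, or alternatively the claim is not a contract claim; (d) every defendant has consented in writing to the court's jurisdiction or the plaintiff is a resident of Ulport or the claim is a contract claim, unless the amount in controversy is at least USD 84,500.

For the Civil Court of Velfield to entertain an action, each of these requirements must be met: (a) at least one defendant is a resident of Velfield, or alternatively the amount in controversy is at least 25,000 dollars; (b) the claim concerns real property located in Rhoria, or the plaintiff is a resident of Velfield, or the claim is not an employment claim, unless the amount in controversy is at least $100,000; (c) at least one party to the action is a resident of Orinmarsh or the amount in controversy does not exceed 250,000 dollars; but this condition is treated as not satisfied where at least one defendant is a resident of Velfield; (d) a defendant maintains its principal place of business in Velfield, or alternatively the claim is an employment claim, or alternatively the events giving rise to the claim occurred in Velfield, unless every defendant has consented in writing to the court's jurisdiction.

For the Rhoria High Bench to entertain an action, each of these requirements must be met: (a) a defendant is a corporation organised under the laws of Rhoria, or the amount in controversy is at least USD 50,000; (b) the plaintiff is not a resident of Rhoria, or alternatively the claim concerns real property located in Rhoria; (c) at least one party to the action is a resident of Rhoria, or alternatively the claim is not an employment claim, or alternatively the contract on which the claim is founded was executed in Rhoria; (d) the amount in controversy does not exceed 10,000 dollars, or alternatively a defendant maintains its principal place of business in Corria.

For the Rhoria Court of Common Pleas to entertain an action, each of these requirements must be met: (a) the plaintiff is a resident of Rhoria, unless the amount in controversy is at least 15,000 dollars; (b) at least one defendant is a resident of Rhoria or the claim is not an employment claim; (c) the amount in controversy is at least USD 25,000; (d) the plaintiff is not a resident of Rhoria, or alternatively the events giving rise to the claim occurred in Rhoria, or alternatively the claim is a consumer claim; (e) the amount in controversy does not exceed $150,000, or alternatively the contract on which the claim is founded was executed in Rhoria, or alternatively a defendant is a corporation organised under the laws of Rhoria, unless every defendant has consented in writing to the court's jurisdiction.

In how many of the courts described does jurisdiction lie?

The Ulport District Court:
  (a) The plaintiff resides in Orinmarsh, which is not Ulport. Condition met.
  (b) The amount in controversy is 96,000 dollars, which meets the 75,000 dollars floor. Condition met.
  (c) The claim is a property claim, not a contract claim — that alternative is enough. Met.
  (d) No such written consent has been filed; the plaintiff resides in Orinmarsh, not Ulport; the claim is a property claim, not a contract claim — every alternative fails. However, the amount in controversy is $96,000, which meets the USD 84,500 floor, so the 'unless' proviso supplies this condition. Condition met.
  → The court has jurisdiction.
The Civil Court of Velfield:
  (a) The amount in controversy is 96,000 dollars, which meets the $25,000 floor, which satisfies one of the alternatives. Condition met.
  (b) The claim is a property claim, not an employment claim, which satisfies one of the alternatives. Condition met.
  (c) Talia Holtz resides in Orinmarsh, so one alternative holds. And the carve-out is inapplicable — no defendant resides in Velfield (they reside in Orinmarsh, Quenmont). Condition met.
  (d) The operative events occurred in Velfield — that alternative is enough. Satisfied.
  → The court has jurisdiction.
The Rhoria High Bench:
  (a) The amount in controversy is $96,000, which meets the 50,000 dollars floor, so this disjunct is met. Condition met.
  (b) The plaintiff resides in Orinmarsh, which is not Rhoria, so one alternative holds. Satisfied.
  (c) The claim is a property claim, not an employment claim, so one alternative holds. Met.
  (d) The amount in controversy is 96,000 dollars, above the 10,000 dollars ceiling; no defendant is a corporation — no alternative holds. Fails.
  → The court lacks jurisdiction.
The Rhoria Court of Common Pleas:
  (a) The plaintiff resides in Orinmarsh, not Rhoria. However, the amount in controversy is $96,000, which meets the $15,000 floor, so the 'unless' proviso supplies this condition. Met.
  (b) The claim is a property claim, not an employment claim — that alternative is enough. Satisfied.
  (c) The amount in controversy is $96,000, which meets the USD 25,000 floor. Satisfied.
  (d) The plaintiff resides in Orinmarsh, which is not Rhoria, so this disjunct is met. Satisfied.
  (e) The amount in controversy is $96,000, within the $150,000 ceiling, so one alternative holds. Satisfied.
  → All conditions met; jurisdiction exists.
Courts with jurisdiction: the Ulport District Court, the Civil Court of Velfield, the Rhoria Court of Common Pleas — 3 in total.

3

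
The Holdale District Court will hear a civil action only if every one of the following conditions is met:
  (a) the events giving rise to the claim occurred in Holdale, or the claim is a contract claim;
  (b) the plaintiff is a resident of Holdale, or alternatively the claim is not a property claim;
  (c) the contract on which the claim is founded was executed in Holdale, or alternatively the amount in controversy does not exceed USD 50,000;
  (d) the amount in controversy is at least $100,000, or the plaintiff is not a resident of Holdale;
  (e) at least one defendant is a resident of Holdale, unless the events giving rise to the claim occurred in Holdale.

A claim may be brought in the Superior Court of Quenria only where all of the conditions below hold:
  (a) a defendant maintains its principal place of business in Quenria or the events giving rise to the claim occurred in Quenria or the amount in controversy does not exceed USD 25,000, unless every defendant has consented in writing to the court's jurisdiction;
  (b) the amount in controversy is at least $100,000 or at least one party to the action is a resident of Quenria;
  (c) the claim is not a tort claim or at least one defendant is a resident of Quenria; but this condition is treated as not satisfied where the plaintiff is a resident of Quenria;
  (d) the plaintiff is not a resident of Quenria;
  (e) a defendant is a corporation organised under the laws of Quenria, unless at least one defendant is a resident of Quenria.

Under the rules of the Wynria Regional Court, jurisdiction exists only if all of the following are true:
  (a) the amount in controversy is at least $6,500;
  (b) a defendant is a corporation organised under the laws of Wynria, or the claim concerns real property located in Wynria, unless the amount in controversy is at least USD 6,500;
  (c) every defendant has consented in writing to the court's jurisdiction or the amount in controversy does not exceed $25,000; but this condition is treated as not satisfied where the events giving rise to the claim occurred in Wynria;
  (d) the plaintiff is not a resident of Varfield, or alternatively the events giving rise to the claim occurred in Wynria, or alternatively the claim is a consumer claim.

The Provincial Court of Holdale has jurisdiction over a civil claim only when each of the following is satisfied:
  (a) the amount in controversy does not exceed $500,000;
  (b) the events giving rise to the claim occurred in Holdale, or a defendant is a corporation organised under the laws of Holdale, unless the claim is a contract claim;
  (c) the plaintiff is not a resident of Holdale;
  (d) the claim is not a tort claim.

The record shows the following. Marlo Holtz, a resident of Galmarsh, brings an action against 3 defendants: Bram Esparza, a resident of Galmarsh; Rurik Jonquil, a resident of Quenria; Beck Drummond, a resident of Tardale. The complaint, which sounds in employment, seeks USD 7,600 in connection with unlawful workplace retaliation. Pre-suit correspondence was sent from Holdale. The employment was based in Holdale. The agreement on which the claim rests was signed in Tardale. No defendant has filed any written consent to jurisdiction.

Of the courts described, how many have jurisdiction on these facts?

4

The Holdale District Court:
  (a) The operative events occurred in Holdale, which satisfies one of the alternatives. Satisfied.
  (b) The claim is an employment claim, not a property claim, which satisfies one of the alternatives. Met.
  (c) The amount in controversy is $7,600, within the 50,000 dollars ceiling, which satisfies one of the alternatives. Condition met.
  (d) The plaintiff resides in Galmarsh, which is not Holdale, so this disjunct is met. Satisfied.
  (e) No defendant resides in Holdale (they reside in Galmarsh, Quenria, Tardale). The proviso rescues it, though: the operative events occurred in Holdale. Satisfied.
  → Every requirement is satisfied — jurisdiction.
The Superior Court of Quenria:
  (a) The amount in controversy is $7,600, within the USD 25,000 ceiling, so this disjunct is met. Met.
  (b) Rurik Jonquil resides in Quenria — that alternative is enough. Condition met.
  (c) The claim is an employment claim, not a tort claim, so one alternative holds. The exception is not triggered, since the plaintiff resides in Galmarsh, not Quenria. Condition met.
  (d) The plaintiff resides in Galmarsh, which is not Quenria. Satisfied.
  (e) No defendant is a corporation. The proviso rescues it, though: Rurik Jonquil resides in Quenria. Satisfied.
  → Every requirement is satisfied — jurisdiction.
The Wynria Regional Court:
  (a) The amount in controversy is $7,600, which meets the 6,500 dollars floor. Satisfied.
  (b) No defendant is a corporation; the claim does not concern real property — none of the alternatives is met. But the amount in controversy is 7,600 dollars, which meets the $6,500 floor, and the 'unless' clause therefore excuses the requirement. Met.
  (c) The amount in controversy is 7,600 dollars, within the 25,000 dollars ceiling, so one alternative holds. The exception is not triggered, since the operative events occurred in Holdale, not Wynria. Met.
  (d) The plaintiff resides in Galmarsh, which is not Varfield — that alternative is enough. Condition met.
  → Every requirement is satisfied — jurisdiction.
The Provincial Court of Holdale:
  (a) The amount in controversy is USD 7,600, within the $500,000 ceiling. Condition met.
  (b) The operative events occurred in Holdale — that alternative is enough. Met.
  (c) The plaintiff resides in Galmarsh, which is not Holdale. Met.
  (d) The claim is an employment claim, not a tort claim. Met.
  → Every requirement is satisfied — jurisdiction.
Courts with jurisdiction: the Holdale District Court, the Superior Court of Quenria, the Wynria Regional Court, the Provincial Court of Holdale — 4 in total.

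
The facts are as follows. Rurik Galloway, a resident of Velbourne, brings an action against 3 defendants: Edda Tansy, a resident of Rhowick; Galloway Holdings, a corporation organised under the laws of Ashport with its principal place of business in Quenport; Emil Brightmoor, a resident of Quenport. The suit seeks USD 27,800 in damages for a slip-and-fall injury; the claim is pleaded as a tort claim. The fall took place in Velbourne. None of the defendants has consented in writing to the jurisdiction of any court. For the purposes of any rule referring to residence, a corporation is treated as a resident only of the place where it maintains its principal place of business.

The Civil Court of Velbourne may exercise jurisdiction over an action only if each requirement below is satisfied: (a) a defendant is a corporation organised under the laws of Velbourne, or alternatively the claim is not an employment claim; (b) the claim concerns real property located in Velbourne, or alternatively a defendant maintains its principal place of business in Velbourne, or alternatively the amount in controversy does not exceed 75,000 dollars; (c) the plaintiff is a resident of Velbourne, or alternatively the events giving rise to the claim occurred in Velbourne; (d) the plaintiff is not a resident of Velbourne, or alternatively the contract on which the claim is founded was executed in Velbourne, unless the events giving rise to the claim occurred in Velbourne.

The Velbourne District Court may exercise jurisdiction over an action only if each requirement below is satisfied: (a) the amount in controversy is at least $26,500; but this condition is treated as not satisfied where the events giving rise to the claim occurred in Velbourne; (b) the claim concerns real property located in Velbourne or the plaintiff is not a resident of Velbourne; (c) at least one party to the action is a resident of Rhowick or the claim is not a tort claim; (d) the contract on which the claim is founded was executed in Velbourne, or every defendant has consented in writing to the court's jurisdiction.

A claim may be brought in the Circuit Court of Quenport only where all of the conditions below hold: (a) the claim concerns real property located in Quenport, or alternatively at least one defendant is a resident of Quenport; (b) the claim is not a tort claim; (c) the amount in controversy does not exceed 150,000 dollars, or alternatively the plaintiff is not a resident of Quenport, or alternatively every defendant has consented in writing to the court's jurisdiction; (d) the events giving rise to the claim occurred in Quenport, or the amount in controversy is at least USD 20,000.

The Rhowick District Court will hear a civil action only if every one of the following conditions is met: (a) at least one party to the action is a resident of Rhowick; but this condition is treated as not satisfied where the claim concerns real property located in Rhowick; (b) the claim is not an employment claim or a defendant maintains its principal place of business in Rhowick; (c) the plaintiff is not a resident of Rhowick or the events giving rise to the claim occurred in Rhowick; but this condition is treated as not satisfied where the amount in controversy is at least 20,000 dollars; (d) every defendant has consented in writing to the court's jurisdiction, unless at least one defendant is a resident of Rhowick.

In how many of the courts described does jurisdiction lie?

1

The Civil Court of Velbourne:
  (a) The claim is a tort claim, not an employment claim — that alternative is enough. Met.
  (b) The amount in controversy is USD 27,800, within the USD 75,000 ceiling — that alternative is enough. Met.
  (c) The plaintiff resides in Velbourne, which satisfies one of the alternatives. Met.
  (d) The plaintiff resides in Velbourne; no contract (and hence no place of execution) is alleged — none of the alternatives is met. But the operative events occurred in Velbourne, and the 'unless' clause therefore excuses the requirement. Met.
  → Every requirement is satisfied — jurisdiction.
The Velbourne District Court:
  (a) The amount in controversy is USD 27,800, which meets the USD 26,500 floor. However, the operative events occurred in Velbourne, which falls within the stated exception and so defeats the condition. Not met.
  (b) The claim does not concern real property; the plaintiff resides in Velbourne — every alternative fails. Not met.
  (c) Edda Tansy resides in Rhowick, so this disjunct is met. Condition met.
  (d) No contract (and hence no place of execution) is alleged; no such written consent has been filed — none of the alternatives is met. Not met.
  → No jurisdiction.
The Circuit Court of Quenport:
  (a) Galloway Holdings resides in Quenport, so this disjunct is met. Met.
  (b) The claim is a tort claim. Not met.
  (c) The amount in controversy is USD 27,800, within the USD 150,000 ceiling, so this disjunct is met. Condition met.
  (d) The amount in controversy is $27,800, which meets the 20,000 dollars floor, so one alternative holds. Satisfied.
  → Not every requirement is met — no jurisdiction.
The Rhowick District Court:
  (a) Edda Tansy resides in Rhowick. The carve-out does not apply: the claim does not concern real property. Condition met.
  (b) The claim is a tort claim, not an employment claim, which satisfies one of the alternatives. Met.
  (c) The plaintiff resides in Velbourne, which is not Rhowick, so this disjunct is met. But the carve-out bites: the amount in controversy is $27,800, which meets the USD 20,000 floor. Fails.
  (d) No such written consent has been filed. However, Edda Tansy resides in Rhowick, so the 'unless' proviso supplies this condition. Met.
  → At least one condition fails; no jurisdiction.
Courts with jurisdiction: the Civil Court of Velbourne — 1 in total.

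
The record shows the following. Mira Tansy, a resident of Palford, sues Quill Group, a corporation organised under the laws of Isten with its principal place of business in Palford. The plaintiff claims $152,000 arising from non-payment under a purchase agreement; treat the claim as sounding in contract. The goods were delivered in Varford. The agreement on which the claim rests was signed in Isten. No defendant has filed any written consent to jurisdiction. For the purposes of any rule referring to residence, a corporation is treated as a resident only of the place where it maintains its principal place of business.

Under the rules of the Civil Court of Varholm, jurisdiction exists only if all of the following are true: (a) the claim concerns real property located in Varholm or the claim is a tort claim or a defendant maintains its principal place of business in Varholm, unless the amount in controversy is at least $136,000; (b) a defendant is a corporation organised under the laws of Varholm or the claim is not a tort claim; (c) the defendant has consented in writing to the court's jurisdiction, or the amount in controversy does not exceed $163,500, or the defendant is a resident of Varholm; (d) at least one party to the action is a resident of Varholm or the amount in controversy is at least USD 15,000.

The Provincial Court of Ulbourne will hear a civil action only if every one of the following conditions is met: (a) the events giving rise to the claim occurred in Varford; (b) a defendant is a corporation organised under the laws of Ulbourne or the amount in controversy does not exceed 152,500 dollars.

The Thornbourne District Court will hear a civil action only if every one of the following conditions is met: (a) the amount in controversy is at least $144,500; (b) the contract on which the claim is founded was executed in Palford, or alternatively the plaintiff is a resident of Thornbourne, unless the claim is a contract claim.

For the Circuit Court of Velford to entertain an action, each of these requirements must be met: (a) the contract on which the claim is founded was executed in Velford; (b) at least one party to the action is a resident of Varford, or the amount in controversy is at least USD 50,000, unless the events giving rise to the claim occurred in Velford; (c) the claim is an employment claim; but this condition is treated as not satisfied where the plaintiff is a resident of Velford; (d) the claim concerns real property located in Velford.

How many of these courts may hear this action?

3

The Civil Court of Varholm:
  (a) The claim does not concern real property; the claim is a contract claim, not a tort claim; the corporate defendant(s) have their principal place of business in Palford, not Varholm — none of the alternatives is met. But the amount in controversy is $152,000, which meets the 136,000 dollars floor, and the 'unless' clause therefore excuses the requirement. Met.
  (b) The claim is a contract claim, not a tort claim, which satisfies one of the alternatives. Met.
  (c) The amount in controversy is $152,000, within the 163,500 dollars ceiling, so one alternative holds. Met.
  (d) The amount in controversy is $152,000, which meets the USD 15,000 floor, so this disjunct is met. Satisfied.
  → The court has jurisdiction.
The Provincial Court of Ulbourne:
  (a) The operative events occurred in Varford. Condition met.
  (b) The amount in controversy is $152,000, within the 152,500 dollars ceiling — that alternative is enough. Condition met.
  → The court has jurisdiction.
The Thornbourne District Court:
  (a) The amount in controversy is 152,000 dollars, which meets the USD 144,500 floor. Satisfied.
  (b) The contract was executed in Isten, not Palford; the plaintiff resides in Palford, not Thornbourne — no alternative holds. The proviso rescues it, though: the claim is a contract claim. Satisfied.
  → All conditions met; jurisdiction exists.
The Circuit Court of Velford:
  (a) The contract was executed in Isten, not Velford. Condition not met.
  (b) The amount in controversy is 152,000 dollars, which meets the 50,000 dollars floor — that alternative is enough. Met.
  (c) The claim is a contract claim, not an employment claim. Not satisfied.
  (d) The claim does not concern real property. Not satisfied.
  → Not every requirement is met — no jurisdiction.
Courts with jurisdiction: the Civil Court of Varholm, the Provincial Court of Ulbourne, the Thornbourne District Court — 3 in total.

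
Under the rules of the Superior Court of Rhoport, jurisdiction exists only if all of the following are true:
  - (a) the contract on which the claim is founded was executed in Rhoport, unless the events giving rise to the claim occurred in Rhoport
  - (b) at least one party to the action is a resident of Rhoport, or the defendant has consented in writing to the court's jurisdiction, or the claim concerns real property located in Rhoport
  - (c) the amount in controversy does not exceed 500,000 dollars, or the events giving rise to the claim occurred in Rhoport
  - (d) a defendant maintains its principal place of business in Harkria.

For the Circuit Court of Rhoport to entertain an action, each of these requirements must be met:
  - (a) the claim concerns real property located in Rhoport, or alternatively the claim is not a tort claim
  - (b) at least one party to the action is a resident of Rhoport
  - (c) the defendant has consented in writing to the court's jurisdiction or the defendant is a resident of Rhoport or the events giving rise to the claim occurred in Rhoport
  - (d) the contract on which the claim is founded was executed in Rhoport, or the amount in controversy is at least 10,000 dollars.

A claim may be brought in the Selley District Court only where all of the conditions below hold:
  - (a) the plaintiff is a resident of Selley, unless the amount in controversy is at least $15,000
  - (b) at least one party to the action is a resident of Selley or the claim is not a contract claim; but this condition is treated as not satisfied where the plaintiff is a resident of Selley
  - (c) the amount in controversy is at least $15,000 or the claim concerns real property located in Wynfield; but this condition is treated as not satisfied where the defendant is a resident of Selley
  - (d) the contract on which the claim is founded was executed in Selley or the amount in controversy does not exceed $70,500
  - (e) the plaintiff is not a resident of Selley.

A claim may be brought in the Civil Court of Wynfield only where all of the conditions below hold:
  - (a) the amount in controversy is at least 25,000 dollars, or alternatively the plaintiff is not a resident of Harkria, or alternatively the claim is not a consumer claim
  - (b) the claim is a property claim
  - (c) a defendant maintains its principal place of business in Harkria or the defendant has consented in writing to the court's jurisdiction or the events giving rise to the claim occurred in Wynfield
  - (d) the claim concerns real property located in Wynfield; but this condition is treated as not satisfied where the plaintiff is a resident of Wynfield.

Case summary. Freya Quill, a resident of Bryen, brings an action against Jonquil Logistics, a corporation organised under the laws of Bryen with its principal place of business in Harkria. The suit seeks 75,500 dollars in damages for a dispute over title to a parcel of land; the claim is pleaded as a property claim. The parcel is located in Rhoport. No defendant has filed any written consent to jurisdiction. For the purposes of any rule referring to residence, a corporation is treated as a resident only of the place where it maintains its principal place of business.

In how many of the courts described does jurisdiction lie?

The Superior Court of Rhoport:
  (a) No contract (and hence no place of execution) is alleged. However, the operative events occurred in Rhoport, so the 'unless' proviso supplies this condition. Satisfied.
  (b) The property lies in Rhoport, so this disjunct is met. Satisfied.
  (c) The amount in controversy is $75,500, within the $500,000 ceiling, so this disjunct is met. Condition met.
  (d) Jonquil Logistics has its principal place of business in Harkria. Satisfied.
  → The court has jurisdiction.
The Circuit Court of Rhoport:
  (a) The property lies in Rhoport, so one alternative holds. Met.
  (b) No party resides in Rhoport. Not met.
  (c) The operative events occurred in Rhoport, so this disjunct is met. Satisfied.
  (d) The amount in controversy is USD 75,500, which meets the USD 10,000 floor, so one alternative holds. Condition met.
  → At least one condition fails; no jurisdiction.
The Selley District Court:
  (a) The plaintiff resides in Bryen, not Selley. However, the amount in controversy is $75,500, which meets the 15,000 dollars floor, so the 'unless' proviso supplies this condition. Condition met.
  (b) The claim is a property claim, not a contract claim — that alternative is enough. The carve-out does not apply: the plaintiff resides in Bryen, not Selley. Met.
  (c) The amount in controversy is USD 75,500, which meets the USD 15,000 floor — that alternative is enough. The exception is not triggered, since the defendant resides in Harkria, not Selley. Met.
  (d) No contract (and hence no place of execution) is alleged; the amount in controversy is 75,500 dollars, above the USD 70,500 ceiling — no alternative holds. Not satisfied.
  (e) The plaintiff resides in Bryen, which is not Selley. Condition met.
  → At least one condition fails; no jurisdiction.
The Civil Court of Wynfield:
  (a) The amount in controversy is $75,500, which meets the 25,000 dollars floor — that alternative is enough. Condition met.
  (b) The claim is a property claim. Condition met.
  (c) Jonquil Logistics has its principal place of business in Harkria — that alternative is enough. Satisfied.
  (d) The property lies in Rhoport, not Wynfield. Condition not met.
  → Not every requirement is met — no jurisdiction.
Courts with jurisdiction: the Superior Court of Rhoport — 1 in total.

1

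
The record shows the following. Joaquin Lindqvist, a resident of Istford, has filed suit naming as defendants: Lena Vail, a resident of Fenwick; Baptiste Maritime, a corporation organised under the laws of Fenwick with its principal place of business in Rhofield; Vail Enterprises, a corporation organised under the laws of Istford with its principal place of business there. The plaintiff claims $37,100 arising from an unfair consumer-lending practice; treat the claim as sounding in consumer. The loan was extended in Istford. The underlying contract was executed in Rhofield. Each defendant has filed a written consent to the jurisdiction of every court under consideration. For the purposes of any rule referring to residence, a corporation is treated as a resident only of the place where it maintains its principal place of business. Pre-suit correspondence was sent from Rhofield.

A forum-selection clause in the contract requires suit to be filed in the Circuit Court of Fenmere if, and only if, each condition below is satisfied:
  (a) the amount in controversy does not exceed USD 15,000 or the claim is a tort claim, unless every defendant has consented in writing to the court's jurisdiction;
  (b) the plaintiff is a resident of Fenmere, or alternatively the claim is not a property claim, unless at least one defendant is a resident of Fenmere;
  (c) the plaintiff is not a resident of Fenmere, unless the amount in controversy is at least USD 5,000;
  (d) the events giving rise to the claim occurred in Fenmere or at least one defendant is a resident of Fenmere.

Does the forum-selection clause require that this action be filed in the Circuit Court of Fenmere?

The Circuit Court of Fenmere:
  (a) The amount in controversy is $37,100, above the USD 15,000 ceiling; the claim is a consumer claim, not a tort claim — every alternative fails. But every defendant has filed written consent, and the 'unless' clause therefore excuses the requirement. Satisfied.
  (b) The claim is a consumer claim, not a property claim, which satisfies one of the alternatives. Satisfied.
  (c) The plaintiff resides in Istford, which is not Fenmere. Satisfied.
  (d) The operative events occurred in Istford, not Fenmere; no defendant resides in Fenmere (they reside in Fenwick, Rhofield, Istford) — no alternative holds. Fails.
  → Forum clause is not triggered.

No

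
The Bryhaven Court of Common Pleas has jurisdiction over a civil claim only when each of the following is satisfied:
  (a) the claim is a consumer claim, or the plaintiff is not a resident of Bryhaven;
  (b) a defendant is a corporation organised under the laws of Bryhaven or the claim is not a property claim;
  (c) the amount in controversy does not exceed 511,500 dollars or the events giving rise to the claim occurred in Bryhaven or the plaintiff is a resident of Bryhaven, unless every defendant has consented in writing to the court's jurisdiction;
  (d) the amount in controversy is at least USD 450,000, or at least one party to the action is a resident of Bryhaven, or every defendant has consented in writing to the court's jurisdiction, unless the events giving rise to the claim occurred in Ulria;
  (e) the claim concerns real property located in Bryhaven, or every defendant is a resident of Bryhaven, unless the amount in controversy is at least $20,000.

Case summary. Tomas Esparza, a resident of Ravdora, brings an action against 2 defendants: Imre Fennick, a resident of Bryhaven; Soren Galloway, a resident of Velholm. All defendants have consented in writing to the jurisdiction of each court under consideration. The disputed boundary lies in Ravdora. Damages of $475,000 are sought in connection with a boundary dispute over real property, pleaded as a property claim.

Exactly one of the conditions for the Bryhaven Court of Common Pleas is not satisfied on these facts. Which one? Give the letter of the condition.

(b)

The Bryhaven Court of Common Pleas:
  (a) The plaintiff resides in Ravdora, which is not Bryhaven, which satisfies one of the alternatives. Condition met.
  (b) No defendant is a corporation; the claim is a property claim — none of the alternatives is met. Not satisfied.
  (c) The amount in controversy is USD 475,000, within the $511,500 ceiling, which satisfies one of the alternatives. Met.
  (d) The amount in controversy is 475,000 dollars, which meets the $450,000 floor, so one alternative holds. Satisfied.
  (e) The property lies in Ravdora, not Bryhaven; the defendants reside as follows — Imre Fennick in Bryhaven, Soren Galloway in Velholm — not all in Bryhaven — no alternative holds. However, the amount in controversy is USD 475,000, which meets the 20,000 dollars floor, so the 'unless' proviso supplies this condition. Satisfied.
Only condition (b) fails.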